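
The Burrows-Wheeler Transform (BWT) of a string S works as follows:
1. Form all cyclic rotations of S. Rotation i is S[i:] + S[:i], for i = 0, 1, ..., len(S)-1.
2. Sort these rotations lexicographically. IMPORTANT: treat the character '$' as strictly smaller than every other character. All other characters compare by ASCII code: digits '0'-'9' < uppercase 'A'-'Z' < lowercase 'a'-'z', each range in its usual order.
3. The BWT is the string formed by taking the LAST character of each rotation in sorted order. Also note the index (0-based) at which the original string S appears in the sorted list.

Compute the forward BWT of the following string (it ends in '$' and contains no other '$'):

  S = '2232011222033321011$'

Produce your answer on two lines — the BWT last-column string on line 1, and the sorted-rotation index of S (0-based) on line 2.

Answer: 11221200132321$22330
14

Derivation:
All 20 rotations (rotation i = S[i:]+S[:i]):
  rot[0] = 2232011222033321011$
  rot[1] = 232011222033321011$2
  rot[2] = 32011222033321011$22
  rot[3] = 2011222033321011$223
  rot[4] = 011222033321011$2232
  rot[5] = 11222033321011$22320
  rot[6] = 1222033321011$223201
  rot[7] = 222033321011$2232011
  rot[8] = 22033321011$22320112
  rot[9] = 2033321011$223201122
  rot[10] = 033321011$2232011222
  rot[11] = 33321011$22320112220
  rot[12] = 3321011$223201122203
  rot[13] = 321011$2232011222033
  rot[14] = 21011$22320112220333
  rot[15] = 1011$223201122203332
  rot[16] = 011$2232011222033321
  rot[17] = 11$22320112220333210
  rot[18] = 1$223201122203332101
  rot[19] = $2232011222033321011
Sorted (with $ < everything):
  sorted[0] = $2232011222033321011  (last char: '1')
  sorted[1] = 011$2232011222033321  (last char: '1')
  sorted[2] = 011222033321011$2232  (last char: '2')
  sorted[3] = 033321011$2232011222  (last char: '2')
  sorted[4] = 1$223201122203332101  (last char: '1')
  sorted[5] = 1011$223201122203332  (last char: '2')
  sorted[6] = 11$22320112220333210  (last char: '0')
  sorted[7] = 11222033321011$22320  (last char: '0')
  sorted[8] = 1222033321011$223201  (last char: '1')
  sorted[9] = 2011222033321011$223  (last char: '3')
  sorted[10] = 2033321011$223201122  (last char: '2')
  sorted[11] = 21011$22320112220333  (last char: '3')
  sorted[12] = 22033321011$22320112  (last char: '2')
  sorted[13] = 222033321011$2232011  (last char: '1')
  sorted[14] = 2232011222033321011$  (last char: '$')
  sorted[15] = 232011222033321011$2  (last char: '2')
  sorted[16] = 32011222033321011$22  (last char: '2')
  sorted[17] = 321011$2232011222033  (last char: '3')
  sorted[18] = 3321011$223201122203  (last char: '3')
  sorted[19] = 33321011$22320112220  (last char: '0')
Last column: 11221200132321$22330
Original string S is at sorted index 14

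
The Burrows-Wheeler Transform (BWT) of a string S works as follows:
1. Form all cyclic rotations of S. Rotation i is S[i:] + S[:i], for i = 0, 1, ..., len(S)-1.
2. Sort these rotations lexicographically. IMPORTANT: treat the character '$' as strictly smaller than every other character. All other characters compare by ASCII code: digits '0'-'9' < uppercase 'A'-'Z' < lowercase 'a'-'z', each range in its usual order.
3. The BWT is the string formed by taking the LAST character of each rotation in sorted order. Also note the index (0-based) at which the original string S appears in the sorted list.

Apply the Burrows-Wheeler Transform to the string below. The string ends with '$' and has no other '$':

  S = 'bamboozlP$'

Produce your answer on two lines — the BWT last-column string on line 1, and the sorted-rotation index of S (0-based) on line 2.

Answer: Plb$mzaboo
3

Derivation:
All 10 rotations (rotation i = S[i:]+S[:i]):
  rot[0] = bamboozlP$
  rot[1] = amboozlP$b
  rot[2] = mboozlP$ba
  rot[3] = boozlP$bam
  rot[4] = oozlP$bamb
  rot[5] = ozlP$bambo
  rot[6] = zlP$bamboo
  rot[7] = lP$bambooz
  rot[8] = P$bamboozl
  rot[9] = $bamboozlP
Sorted (with $ < everything):
  sorted[0] = $bamboozlP  (last char: 'P')
  sorted[1] = P$bamboozl  (last char: 'l')
  sorted[2] = amboozlP$b  (last char: 'b')
  sorted[3] = bamboozlP$  (last char: '$')
  sorted[4] = boozlP$bam  (last char: 'm')
  sorted[5] = lP$bambooz  (last char: 'z')
  sorted[6] = mboozlP$ba  (last char: 'a')
  sorted[7] = oozlP$bamb  (last char: 'b')
  sorted[8] = ozlP$bambo  (last char: 'o')
  sorted[9] = zlP$bamboo  (last char: 'o')
Last column: Plb$mzaboo
Original string S is at sorted index 3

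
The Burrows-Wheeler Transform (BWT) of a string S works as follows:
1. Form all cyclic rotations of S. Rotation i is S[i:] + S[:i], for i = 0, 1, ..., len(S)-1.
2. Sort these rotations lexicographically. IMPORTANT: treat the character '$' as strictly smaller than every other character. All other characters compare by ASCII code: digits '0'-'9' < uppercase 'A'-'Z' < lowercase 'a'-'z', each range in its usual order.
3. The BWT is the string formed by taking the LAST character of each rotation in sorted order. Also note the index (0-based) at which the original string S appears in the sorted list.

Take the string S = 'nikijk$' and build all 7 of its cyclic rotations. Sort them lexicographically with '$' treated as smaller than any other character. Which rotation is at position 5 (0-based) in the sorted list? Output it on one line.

All 7 rotations (rotation i = S[i:]+S[:i]):
  rot[0] = nikijk$
  rot[1] = ikijk$n
  rot[2] = kijk$ni
  rot[3] = ijk$nik
  rot[4] = jk$niki
  rot[5] = k$nikij
  rot[6] = $nikijk
Sorted (with $ < everything):
  sorted[0] = $nikijk
  sorted[1] = ijk$nik
  sorted[2] = ikijk$n
  sorted[3] = jk$niki
  sorted[4] = k$nikij
  sorted[5] = kijk$ni
  sorted[6] = nikijk$
sorted[5] = kijk$ni

Answer: kijk$ni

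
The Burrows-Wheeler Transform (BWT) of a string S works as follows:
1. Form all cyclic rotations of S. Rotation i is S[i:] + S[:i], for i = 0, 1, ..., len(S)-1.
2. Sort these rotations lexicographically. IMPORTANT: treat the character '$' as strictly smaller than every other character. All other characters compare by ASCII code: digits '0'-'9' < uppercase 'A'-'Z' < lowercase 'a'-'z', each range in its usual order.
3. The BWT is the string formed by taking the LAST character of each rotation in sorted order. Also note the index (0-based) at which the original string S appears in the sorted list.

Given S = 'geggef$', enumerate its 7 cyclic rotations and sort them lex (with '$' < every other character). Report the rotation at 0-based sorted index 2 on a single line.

Answer: eggef$g

Derivation:
All 7 rotations (rotation i = S[i:]+S[:i]):
  rot[0] = geggef$
  rot[1] = eggef$g
  rot[2] = ggef$ge
  rot[3] = gef$geg
  rot[4] = ef$gegg
  rot[5] = f$gegge
  rot[6] = $geggef
Sorted (with $ < everything):
  sorted[0] = $geggef
  sorted[1] = ef$gegg
  sorted[2] = eggef$g
  sorted[3] = f$gegge
  sorted[4] = gef$geg
  sorted[5] = geggef$
  sorted[6] = ggef$ge
sorted[2] = eggef$g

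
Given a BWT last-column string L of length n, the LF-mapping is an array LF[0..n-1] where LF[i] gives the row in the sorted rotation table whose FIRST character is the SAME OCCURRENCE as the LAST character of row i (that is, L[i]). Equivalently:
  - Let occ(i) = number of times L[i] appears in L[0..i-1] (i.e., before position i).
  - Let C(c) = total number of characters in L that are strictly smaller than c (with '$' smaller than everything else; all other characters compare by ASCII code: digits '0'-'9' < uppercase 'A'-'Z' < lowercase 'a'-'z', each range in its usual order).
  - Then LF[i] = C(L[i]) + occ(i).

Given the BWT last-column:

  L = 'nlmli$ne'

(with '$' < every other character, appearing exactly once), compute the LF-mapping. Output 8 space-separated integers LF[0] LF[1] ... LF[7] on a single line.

Answer: 6 3 5 4 2 0 7 1

Derivation:
Char counts: '$':1, 'e':1, 'i':1, 'l':2, 'm':1, 'n':2
C (first-col start): C('$')=0, C('e')=1, C('i')=2, C('l')=3, C('m')=5, C('n')=6
L[0]='n': occ=0, LF[0]=C('n')+0=6+0=6
L[1]='l': occ=0, LF[1]=C('l')+0=3+0=3
L[2]='m': occ=0, LF[2]=C('m')+0=5+0=5
L[3]='l': occ=1, LF[3]=C('l')+1=3+1=4
L[4]='i': occ=0, LF[4]=C('i')+0=2+0=2
L[5]='$': occ=0, LF[5]=C('$')+0=0+0=0
L[6]='n': occ=1, LF[6]=C('n')+1=6+1=7
L[7]='e': occ=0, LF[7]=C('e')+0=1+0=1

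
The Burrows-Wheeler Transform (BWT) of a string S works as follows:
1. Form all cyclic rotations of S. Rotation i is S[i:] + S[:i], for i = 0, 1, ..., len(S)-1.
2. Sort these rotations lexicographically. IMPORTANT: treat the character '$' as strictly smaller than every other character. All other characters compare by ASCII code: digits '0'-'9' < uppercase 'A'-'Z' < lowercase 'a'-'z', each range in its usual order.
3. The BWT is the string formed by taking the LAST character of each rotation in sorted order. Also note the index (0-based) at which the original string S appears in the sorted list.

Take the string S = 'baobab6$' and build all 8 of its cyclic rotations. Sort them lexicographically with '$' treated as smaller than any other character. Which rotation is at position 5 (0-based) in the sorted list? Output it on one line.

Answer: bab6$bao

Derivation:
All 8 rotations (rotation i = S[i:]+S[:i]):
  rot[0] = baobab6$
  rot[1] = aobab6$b
  rot[2] = obab6$ba
  rot[3] = bab6$bao
  rot[4] = ab6$baob
  rot[5] = b6$baoba
  rot[6] = 6$baobab
  rot[7] = $baobab6
Sorted (with $ < everything):
  sorted[0] = $baobab6
  sorted[1] = 6$baobab
  sorted[2] = ab6$baob
  sorted[3] = aobab6$b
  sorted[4] = b6$baoba
  sorted[5] = bab6$bao
  sorted[6] = baobab6$
  sorted[7] = obab6$ba
sorted[5] = bab6$bao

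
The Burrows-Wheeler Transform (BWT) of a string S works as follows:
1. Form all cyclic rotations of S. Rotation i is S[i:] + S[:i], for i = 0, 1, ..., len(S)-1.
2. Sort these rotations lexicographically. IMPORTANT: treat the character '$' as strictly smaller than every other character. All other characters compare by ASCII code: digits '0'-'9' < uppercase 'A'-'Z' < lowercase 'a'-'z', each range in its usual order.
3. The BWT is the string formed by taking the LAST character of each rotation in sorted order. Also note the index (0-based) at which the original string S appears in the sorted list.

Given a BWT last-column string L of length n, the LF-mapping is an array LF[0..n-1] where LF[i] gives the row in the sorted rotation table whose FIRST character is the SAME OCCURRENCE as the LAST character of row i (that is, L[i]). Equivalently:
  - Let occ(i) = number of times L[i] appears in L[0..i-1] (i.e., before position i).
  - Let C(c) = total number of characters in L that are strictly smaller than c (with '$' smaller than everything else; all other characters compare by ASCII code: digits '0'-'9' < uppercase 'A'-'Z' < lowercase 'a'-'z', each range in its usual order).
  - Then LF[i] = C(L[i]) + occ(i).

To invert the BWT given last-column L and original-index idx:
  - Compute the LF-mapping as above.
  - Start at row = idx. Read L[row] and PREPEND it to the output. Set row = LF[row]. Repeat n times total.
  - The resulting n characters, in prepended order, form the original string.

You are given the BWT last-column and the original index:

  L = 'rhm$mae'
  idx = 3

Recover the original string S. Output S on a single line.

LF mapping: 6 3 4 0 5 1 2
Walk LF starting at row 3, prepending L[row]:
  step 1: row=3, L[3]='$', prepend. Next row=LF[3]=0
  step 2: row=0, L[0]='r', prepend. Next row=LF[0]=6
  step 3: row=6, L[6]='e', prepend. Next row=LF[6]=2
  step 4: row=2, L[2]='m', prepend. Next row=LF[2]=4
  step 5: row=4, L[4]='m', prepend. Next row=LF[4]=5
  step 6: row=5, L[5]='a', prepend. Next row=LF[5]=1
  step 7: row=1, L[1]='h', prepend. Next row=LF[1]=3
Reversed output: hammer$

Answer: hammer$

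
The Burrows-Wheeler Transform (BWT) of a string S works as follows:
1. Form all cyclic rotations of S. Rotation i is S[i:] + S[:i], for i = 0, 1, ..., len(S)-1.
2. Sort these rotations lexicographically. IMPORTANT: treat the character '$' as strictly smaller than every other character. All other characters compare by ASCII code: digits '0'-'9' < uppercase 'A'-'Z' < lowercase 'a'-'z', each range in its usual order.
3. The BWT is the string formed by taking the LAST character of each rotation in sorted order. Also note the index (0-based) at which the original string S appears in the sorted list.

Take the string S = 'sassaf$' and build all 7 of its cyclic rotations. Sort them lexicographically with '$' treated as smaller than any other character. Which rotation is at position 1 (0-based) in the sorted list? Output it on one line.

Answer: af$sass

Derivation:
All 7 rotations (rotation i = S[i:]+S[:i]):
  rot[0] = sassaf$
  rot[1] = assaf$s
  rot[2] = ssaf$sa
  rot[3] = saf$sas
  rot[4] = af$sass
  rot[5] = f$sassa
  rot[6] = $sassaf
Sorted (with $ < everything):
  sorted[0] = $sassaf
  sorted[1] = af$sass
  sorted[2] = assaf$s
  sorted[3] = f$sassa
  sorted[4] = saf$sas
  sorted[5] = sassaf$
  sorted[6] = ssaf$sa
sorted[1] = af$sass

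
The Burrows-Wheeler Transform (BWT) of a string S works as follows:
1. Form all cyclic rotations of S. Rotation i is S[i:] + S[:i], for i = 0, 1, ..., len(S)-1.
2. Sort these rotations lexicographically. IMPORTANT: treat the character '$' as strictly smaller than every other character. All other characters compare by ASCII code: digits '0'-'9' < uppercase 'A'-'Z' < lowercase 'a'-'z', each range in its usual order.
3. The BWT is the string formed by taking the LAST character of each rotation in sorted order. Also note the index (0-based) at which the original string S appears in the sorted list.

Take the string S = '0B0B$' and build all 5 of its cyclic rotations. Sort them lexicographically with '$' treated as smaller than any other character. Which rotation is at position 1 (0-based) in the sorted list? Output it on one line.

All 5 rotations (rotation i = S[i:]+S[:i]):
  rot[0] = 0B0B$
  rot[1] = B0B$0
  rot[2] = 0B$0B
  rot[3] = B$0B0
  rot[4] = $0B0B
Sorted (with $ < everything):
  sorted[0] = $0B0B
  sorted[1] = 0B$0B
  sorted[2] = 0B0B$
  sorted[3] = B$0B0
  sorted[4] = B0B$0
sorted[1] = 0B$0B

Answer: 0B$0B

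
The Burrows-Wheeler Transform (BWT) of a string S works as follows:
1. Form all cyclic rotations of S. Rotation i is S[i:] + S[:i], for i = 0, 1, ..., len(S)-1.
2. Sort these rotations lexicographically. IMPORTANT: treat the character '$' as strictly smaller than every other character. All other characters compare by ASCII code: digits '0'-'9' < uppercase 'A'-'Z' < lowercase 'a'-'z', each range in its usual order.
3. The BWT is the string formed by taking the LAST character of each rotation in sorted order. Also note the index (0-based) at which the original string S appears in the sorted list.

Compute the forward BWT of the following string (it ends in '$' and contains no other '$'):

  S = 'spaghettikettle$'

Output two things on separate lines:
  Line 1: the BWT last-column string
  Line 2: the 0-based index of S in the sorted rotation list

Answer: eplhkagtits$ttee
11

Derivation:
All 16 rotations (rotation i = S[i:]+S[:i]):
  rot[0] = spaghettikettle$
  rot[1] = paghettikettle$s
  rot[2] = aghettikettle$sp
  rot[3] = ghettikettle$spa
  rot[4] = hettikettle$spag
  rot[5] = ettikettle$spagh
  rot[6] = ttikettle$spaghe
  rot[7] = tikettle$spaghet
  rot[8] = ikettle$spaghett
  rot[9] = kettle$spaghetti
  rot[10] = ettle$spaghettik
  rot[11] = ttle$spaghettike
  rot[12] = tle$spaghettiket
  rot[13] = le$spaghettikett
  rot[14] = e$spaghettikettl
  rot[15] = $spaghettikettle
Sorted (with $ < everything):
  sorted[0] = $spaghettikettle  (last char: 'e')
  sorted[1] = aghettikettle$sp  (last char: 'p')
  sorted[2] = e$spaghettikettl  (last char: 'l')
  sorted[3] = ettikettle$spagh  (last char: 'h')
  sorted[4] = ettle$spaghettik  (last char: 'k')
  sorted[5] = ghettikettle$spa  (last char: 'a')
  sorted[6] = hettikettle$spag  (last char: 'g')
  sorted[7] = ikettle$spaghett  (last char: 't')
  sorted[8] = kettle$spaghetti  (last char: 'i')
  sorted[9] = le$spaghettikett  (last char: 't')
  sorted[10] = paghettikettle$s  (last char: 's')
  sorted[11] = spaghettikettle$  (last char: '$')
  sorted[12] = tikettle$spaghet  (last char: 't')
  sorted[13] = tle$spaghettiket  (last char: 't')
  sorted[14] = ttikettle$spaghe  (last char: 'e')
  sorted[15] = ttle$spaghettike  (last char: 'e')
Last column: eplhkagtits$ttee
Original string S is at sorted index 11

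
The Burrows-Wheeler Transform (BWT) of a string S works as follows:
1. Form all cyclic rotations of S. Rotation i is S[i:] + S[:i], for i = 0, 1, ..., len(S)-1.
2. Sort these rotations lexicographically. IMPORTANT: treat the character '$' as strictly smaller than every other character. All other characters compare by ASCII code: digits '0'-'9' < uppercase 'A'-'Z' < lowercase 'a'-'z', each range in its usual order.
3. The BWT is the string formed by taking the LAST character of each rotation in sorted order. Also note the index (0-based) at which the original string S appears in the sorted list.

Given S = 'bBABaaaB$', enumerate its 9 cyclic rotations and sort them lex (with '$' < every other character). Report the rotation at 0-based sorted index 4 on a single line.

All 9 rotations (rotation i = S[i:]+S[:i]):
  rot[0] = bBABaaaB$
  rot[1] = BABaaaB$b
  rot[2] = ABaaaB$bB
  rot[3] = BaaaB$bBA
  rot[4] = aaaB$bBAB
  rot[5] = aaB$bBABa
  rot[6] = aB$bBABaa
  rot[7] = B$bBABaaa
  rot[8] = $bBABaaaB
Sorted (with $ < everything):
  sorted[0] = $bBABaaaB
  sorted[1] = ABaaaB$bB
  sorted[2] = B$bBABaaa
  sorted[3] = BABaaaB$b
  sorted[4] = BaaaB$bBA
  sorted[5] = aB$bBABaa
  sorted[6] = aaB$bBABa
  sorted[7] = aaaB$bBAB
  sorted[8] = bBABaaaB$
sorted[4] = BaaaB$bBA

Answer: BaaaB$bBA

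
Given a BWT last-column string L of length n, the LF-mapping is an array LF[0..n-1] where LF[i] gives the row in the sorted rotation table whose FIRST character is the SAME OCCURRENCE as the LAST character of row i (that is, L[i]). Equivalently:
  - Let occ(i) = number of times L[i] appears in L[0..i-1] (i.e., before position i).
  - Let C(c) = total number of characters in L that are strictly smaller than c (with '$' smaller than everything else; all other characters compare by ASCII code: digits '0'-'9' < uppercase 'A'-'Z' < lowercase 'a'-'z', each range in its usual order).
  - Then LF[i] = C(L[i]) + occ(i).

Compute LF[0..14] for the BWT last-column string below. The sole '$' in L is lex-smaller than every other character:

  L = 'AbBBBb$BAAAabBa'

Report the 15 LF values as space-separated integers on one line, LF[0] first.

Char counts: '$':1, 'A':4, 'B':5, 'a':2, 'b':3
C (first-col start): C('$')=0, C('A')=1, C('B')=5, C('a')=10, C('b')=12
L[0]='A': occ=0, LF[0]=C('A')+0=1+0=1
L[1]='b': occ=0, LF[1]=C('b')+0=12+0=12
L[2]='B': occ=0, LF[2]=C('B')+0=5+0=5
L[3]='B': occ=1, LF[3]=C('B')+1=5+1=6
L[4]='B': occ=2, LF[4]=C('B')+2=5+2=7
L[5]='b': occ=1, LF[5]=C('b')+1=12+1=13
L[6]='$': occ=0, LF[6]=C('$')+0=0+0=0
L[7]='B': occ=3, LF[7]=C('B')+3=5+3=8
L[8]='A': occ=1, LF[8]=C('A')+1=1+1=2
L[9]='A': occ=2, LF[9]=C('A')+2=1+2=3
L[10]='A': occ=3, LF[10]=C('A')+3=1+3=4
L[11]='a': occ=0, LF[11]=C('a')+0=10+0=10
L[12]='b': occ=2, LF[12]=C('b')+2=12+2=14
L[13]='B': occ=4, LF[13]=C('B')+4=5+4=9
L[14]='a': occ=1, LF[14]=C('a')+1=10+1=11

Answer: 1 12 5 6 7 13 0 8 2 3 4 10 14 9 11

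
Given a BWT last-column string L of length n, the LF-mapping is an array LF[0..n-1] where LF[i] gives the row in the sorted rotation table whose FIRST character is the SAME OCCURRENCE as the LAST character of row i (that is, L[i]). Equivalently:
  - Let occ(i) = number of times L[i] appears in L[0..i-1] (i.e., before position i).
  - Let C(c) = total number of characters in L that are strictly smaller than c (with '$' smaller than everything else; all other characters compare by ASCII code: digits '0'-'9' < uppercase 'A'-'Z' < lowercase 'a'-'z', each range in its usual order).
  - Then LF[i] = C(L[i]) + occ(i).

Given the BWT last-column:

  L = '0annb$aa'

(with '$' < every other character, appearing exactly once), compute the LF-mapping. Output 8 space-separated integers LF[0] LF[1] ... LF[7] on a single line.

Char counts: '$':1, '0':1, 'a':3, 'b':1, 'n':2
C (first-col start): C('$')=0, C('0')=1, C('a')=2, C('b')=5, C('n')=6
L[0]='0': occ=0, LF[0]=C('0')+0=1+0=1
L[1]='a': occ=0, LF[1]=C('a')+0=2+0=2
L[2]='n': occ=0, LF[2]=C('n')+0=6+0=6
L[3]='n': occ=1, LF[3]=C('n')+1=6+1=7
L[4]='b': occ=0, LF[4]=C('b')+0=5+0=5
L[5]='$': occ=0, LF[5]=C('$')+0=0+0=0
L[6]='a': occ=1, LF[6]=C('a')+1=2+1=3
L[7]='a': occ=2, LF[7]=C('a')+2=2+2=4

Answer: 1 2 6 7 5 0 3 4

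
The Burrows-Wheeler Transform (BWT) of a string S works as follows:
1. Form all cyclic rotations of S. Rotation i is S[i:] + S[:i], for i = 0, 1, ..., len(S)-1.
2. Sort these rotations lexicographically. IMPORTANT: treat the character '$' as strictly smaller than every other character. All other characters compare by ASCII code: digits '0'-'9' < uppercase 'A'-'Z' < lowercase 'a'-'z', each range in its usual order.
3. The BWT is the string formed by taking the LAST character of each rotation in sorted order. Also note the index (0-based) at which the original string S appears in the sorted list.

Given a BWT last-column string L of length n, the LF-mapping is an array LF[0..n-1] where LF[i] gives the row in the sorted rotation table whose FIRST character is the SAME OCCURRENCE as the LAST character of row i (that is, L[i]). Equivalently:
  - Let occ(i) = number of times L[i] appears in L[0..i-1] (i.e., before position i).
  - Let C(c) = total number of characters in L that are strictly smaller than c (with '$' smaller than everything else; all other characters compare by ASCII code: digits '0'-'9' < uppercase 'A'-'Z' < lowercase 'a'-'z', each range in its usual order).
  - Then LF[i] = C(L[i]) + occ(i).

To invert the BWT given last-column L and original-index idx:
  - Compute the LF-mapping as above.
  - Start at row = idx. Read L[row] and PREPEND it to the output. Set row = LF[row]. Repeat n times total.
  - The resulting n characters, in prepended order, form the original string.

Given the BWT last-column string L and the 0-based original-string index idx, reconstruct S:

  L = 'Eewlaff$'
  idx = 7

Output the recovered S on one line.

LF mapping: 1 3 7 6 2 4 5 0
Walk LF starting at row 7, prepending L[row]:
  step 1: row=7, L[7]='$', prepend. Next row=LF[7]=0
  step 2: row=0, L[0]='E', prepend. Next row=LF[0]=1
  step 3: row=1, L[1]='e', prepend. Next row=LF[1]=3
  step 4: row=3, L[3]='l', prepend. Next row=LF[3]=6
  step 5: row=6, L[6]='f', prepend. Next row=LF[6]=5
  step 6: row=5, L[5]='f', prepend. Next row=LF[5]=4
  step 7: row=4, L[4]='a', prepend. Next row=LF[4]=2
  step 8: row=2, L[2]='w', prepend. Next row=LF[2]=7
Reversed output: waffleE$

Answer: waffleE$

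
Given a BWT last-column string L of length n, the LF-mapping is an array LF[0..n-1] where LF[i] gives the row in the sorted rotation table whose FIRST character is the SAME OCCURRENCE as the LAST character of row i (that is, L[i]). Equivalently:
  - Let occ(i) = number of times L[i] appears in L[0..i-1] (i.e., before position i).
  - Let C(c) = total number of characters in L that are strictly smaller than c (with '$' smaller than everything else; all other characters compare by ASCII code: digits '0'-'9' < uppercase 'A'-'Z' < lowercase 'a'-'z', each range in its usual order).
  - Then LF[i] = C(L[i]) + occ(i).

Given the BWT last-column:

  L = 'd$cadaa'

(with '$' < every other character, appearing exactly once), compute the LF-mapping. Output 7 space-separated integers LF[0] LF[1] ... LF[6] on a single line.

Char counts: '$':1, 'a':3, 'c':1, 'd':2
C (first-col start): C('$')=0, C('a')=1, C('c')=4, C('d')=5
L[0]='d': occ=0, LF[0]=C('d')+0=5+0=5
L[1]='$': occ=0, LF[1]=C('$')+0=0+0=0
L[2]='c': occ=0, LF[2]=C('c')+0=4+0=4
L[3]='a': occ=0, LF[3]=C('a')+0=1+0=1
L[4]='d': occ=1, LF[4]=C('d')+1=5+1=6
L[5]='a': occ=1, LF[5]=C('a')+1=1+1=2
L[6]='a': occ=2, LF[6]=C('a')+2=1+2=3

Answer: 5 0 4 1 6 2 3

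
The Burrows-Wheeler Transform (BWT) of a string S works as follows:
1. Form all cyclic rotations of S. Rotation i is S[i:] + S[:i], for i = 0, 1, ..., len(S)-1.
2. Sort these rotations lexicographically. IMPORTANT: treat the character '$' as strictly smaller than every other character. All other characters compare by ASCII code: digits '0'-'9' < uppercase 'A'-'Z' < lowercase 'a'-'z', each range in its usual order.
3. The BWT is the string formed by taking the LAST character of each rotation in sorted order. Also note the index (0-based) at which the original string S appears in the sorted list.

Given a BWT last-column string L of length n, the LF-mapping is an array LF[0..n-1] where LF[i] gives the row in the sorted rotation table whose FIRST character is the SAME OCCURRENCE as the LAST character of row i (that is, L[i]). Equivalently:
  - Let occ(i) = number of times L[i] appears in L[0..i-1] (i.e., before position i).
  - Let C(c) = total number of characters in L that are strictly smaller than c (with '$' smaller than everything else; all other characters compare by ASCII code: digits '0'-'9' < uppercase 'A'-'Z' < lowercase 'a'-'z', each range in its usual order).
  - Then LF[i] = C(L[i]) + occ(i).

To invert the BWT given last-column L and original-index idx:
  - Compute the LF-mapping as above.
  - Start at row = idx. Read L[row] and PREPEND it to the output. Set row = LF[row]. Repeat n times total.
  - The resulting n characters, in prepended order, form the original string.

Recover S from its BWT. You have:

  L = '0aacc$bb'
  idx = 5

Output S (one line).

Answer: bcbcaa0$

Derivation:
LF mapping: 1 2 3 6 7 0 4 5
Walk LF starting at row 5, prepending L[row]:
  step 1: row=5, L[5]='$', prepend. Next row=LF[5]=0
  step 2: row=0, L[0]='0', prepend. Next row=LF[0]=1
  step 3: row=1, L[1]='a', prepend. Next row=LF[1]=2
  step 4: row=2, L[2]='a', prepend. Next row=LF[2]=3
  step 5: row=3, L[3]='c', prepend. Next row=LF[3]=6
  step 6: row=6, L[6]='b', prepend. Next row=LF[6]=4
  step 7: row=4, L[4]='c', prepend. Next row=LF[4]=7
  step 8: row=7, L[7]='b', prepend. Next row=LF[7]=5
Reversed output: bcbcaa0$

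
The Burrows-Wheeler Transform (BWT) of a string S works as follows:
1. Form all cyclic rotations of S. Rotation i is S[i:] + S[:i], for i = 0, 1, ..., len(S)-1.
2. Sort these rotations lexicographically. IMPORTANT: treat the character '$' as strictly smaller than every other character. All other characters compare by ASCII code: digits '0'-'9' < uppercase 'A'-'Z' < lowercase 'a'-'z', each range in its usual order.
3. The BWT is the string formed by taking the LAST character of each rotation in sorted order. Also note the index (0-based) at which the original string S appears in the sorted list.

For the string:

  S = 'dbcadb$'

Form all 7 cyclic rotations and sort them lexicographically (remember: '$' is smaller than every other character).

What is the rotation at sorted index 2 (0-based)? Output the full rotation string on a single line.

Answer: b$dbcad

Derivation:
All 7 rotations (rotation i = S[i:]+S[:i]):
  rot[0] = dbcadb$
  rot[1] = bcadb$d
  rot[2] = cadb$db
  rot[3] = adb$dbc
  rot[4] = db$dbca
  rot[5] = b$dbcad
  rot[6] = $dbcadb
Sorted (with $ < everything):
  sorted[0] = $dbcadb
  sorted[1] = adb$dbc
  sorted[2] = b$dbcad
  sorted[3] = bcadb$d
  sorted[4] = cadb$db
  sorted[5] = db$dbca
  sorted[6] = dbcadb$
sorted[2] = b$dbcad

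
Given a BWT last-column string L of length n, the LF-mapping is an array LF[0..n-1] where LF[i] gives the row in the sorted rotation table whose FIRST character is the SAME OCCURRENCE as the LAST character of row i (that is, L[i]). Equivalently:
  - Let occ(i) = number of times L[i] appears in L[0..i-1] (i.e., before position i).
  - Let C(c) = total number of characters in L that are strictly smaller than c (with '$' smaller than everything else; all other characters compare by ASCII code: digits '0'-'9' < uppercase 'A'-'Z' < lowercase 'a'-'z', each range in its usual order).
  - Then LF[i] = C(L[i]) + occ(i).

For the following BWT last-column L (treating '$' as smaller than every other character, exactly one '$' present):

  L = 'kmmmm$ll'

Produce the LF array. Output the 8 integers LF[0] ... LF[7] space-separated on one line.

Char counts: '$':1, 'k':1, 'l':2, 'm':4
C (first-col start): C('$')=0, C('k')=1, C('l')=2, C('m')=4
L[0]='k': occ=0, LF[0]=C('k')+0=1+0=1
L[1]='m': occ=0, LF[1]=C('m')+0=4+0=4
L[2]='m': occ=1, LF[2]=C('m')+1=4+1=5
L[3]='m': occ=2, LF[3]=C('m')+2=4+2=6
L[4]='m': occ=3, LF[4]=C('m')+3=4+3=7
L[5]='$': occ=0, LF[5]=C('$')+0=0+0=0
L[6]='l': occ=0, LF[6]=C('l')+0=2+0=2
L[7]='l': occ=1, LF[7]=C('l')+1=2+1=3

Answer: 1 4 5 6 7 0 2 3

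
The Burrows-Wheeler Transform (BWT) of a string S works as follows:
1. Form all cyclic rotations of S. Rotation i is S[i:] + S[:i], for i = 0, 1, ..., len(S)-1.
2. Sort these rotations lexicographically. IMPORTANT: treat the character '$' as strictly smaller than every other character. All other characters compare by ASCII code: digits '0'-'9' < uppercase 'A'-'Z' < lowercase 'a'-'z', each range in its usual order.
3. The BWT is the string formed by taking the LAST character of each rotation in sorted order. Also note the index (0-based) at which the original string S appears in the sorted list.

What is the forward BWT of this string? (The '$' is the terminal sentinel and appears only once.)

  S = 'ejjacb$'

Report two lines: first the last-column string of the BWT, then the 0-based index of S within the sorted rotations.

Answer: bjca$je
4

Derivation:
All 7 rotations (rotation i = S[i:]+S[:i]):
  rot[0] = ejjacb$
  rot[1] = jjacb$e
  rot[2] = jacb$ej
  rot[3] = acb$ejj
  rot[4] = cb$ejja
  rot[5] = b$ejjac
  rot[6] = $ejjacb
Sorted (with $ < everything):
  sorted[0] = $ejjacb  (last char: 'b')
  sorted[1] = acb$ejj  (last char: 'j')
  sorted[2] = b$ejjac  (last char: 'c')
  sorted[3] = cb$ejja  (last char: 'a')
  sorted[4] = ejjacb$  (last char: '$')
  sorted[5] = jacb$ej  (last char: 'j')
  sorted[6] = jjacb$e  (last char: 'e')
Last column: bjca$je
Original string S is at sorted index 4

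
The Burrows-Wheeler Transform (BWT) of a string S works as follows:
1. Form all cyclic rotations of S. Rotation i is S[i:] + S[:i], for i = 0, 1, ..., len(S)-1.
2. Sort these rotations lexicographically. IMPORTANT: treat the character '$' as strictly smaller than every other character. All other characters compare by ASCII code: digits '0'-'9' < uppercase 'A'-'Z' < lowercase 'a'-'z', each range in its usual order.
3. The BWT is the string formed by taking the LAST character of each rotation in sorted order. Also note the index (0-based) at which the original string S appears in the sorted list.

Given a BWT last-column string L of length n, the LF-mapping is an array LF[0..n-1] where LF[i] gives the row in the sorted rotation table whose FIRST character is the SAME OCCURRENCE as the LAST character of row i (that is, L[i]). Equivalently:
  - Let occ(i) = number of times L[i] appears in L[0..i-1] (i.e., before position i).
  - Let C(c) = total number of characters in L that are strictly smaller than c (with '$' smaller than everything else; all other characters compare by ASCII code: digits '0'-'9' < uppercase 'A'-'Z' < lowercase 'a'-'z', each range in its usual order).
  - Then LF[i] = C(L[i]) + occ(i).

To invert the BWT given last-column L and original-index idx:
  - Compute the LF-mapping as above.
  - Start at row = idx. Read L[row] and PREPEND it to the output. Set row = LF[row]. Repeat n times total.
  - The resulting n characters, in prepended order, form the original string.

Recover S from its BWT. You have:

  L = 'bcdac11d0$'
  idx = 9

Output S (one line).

Answer: dca1c0d1b$

Derivation:
LF mapping: 5 6 8 4 7 2 3 9 1 0
Walk LF starting at row 9, prepending L[row]:
  step 1: row=9, L[9]='$', prepend. Next row=LF[9]=0
  step 2: row=0, L[0]='b', prepend. Next row=LF[0]=5
  step 3: row=5, L[5]='1', prepend. Next row=LF[5]=2
  step 4: row=2, L[2]='d', prepend. Next row=LF[2]=8
  step 5: row=8, L[8]='0', prepend. Next row=LF[8]=1
  step 6: row=1, L[1]='c', prepend. Next row=LF[1]=6
  step 7: row=6, L[6]='1', prepend. Next row=LF[6]=3
  step 8: row=3, L[3]='a', prepend. Next row=LF[3]=4
  step 9: row=4, L[4]='c', prepend. Next row=LF[4]=7
  step 10: row=7, L[7]='d', prepend. Next row=LF[7]=9
Reversed output: dca1c0d1b$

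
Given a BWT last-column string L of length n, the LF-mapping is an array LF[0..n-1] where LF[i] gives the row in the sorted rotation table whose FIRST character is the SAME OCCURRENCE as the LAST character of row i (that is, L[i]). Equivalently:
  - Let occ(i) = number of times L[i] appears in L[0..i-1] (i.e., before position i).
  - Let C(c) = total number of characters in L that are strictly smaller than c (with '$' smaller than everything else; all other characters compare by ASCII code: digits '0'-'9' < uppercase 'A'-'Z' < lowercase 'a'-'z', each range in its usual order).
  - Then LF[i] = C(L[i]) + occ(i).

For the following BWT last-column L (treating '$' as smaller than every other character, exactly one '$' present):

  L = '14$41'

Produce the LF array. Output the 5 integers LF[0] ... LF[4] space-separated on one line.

Char counts: '$':1, '1':2, '4':2
C (first-col start): C('$')=0, C('1')=1, C('4')=3
L[0]='1': occ=0, LF[0]=C('1')+0=1+0=1
L[1]='4': occ=0, LF[1]=C('4')+0=3+0=3
L[2]='$': occ=0, LF[2]=C('$')+0=0+0=0
L[3]='4': occ=1, LF[3]=C('4')+1=3+1=4
L[4]='1': occ=1, LF[4]=C('1')+1=1+1=2

Answer: 1 3 0 4 2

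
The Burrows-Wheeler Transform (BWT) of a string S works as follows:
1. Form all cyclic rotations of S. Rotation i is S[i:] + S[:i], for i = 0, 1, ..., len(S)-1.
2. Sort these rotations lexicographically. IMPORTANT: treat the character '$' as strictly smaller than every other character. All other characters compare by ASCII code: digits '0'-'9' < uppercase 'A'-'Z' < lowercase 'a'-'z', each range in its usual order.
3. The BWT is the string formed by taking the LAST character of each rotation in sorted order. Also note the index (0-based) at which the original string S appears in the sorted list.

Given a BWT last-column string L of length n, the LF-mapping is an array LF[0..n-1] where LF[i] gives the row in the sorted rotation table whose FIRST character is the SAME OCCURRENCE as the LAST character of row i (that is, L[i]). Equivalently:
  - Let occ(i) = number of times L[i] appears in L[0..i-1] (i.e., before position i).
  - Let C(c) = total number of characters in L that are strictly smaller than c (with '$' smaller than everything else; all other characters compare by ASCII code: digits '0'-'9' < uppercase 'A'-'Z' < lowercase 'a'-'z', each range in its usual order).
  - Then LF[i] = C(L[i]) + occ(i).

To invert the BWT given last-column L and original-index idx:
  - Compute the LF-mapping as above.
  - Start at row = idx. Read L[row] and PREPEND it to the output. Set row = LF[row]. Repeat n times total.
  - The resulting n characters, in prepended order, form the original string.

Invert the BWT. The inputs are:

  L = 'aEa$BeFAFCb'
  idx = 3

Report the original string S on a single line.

Answer: CbeFFaBEAa$

Derivation:
LF mapping: 7 4 8 0 2 10 5 1 6 3 9
Walk LF starting at row 3, prepending L[row]:
  step 1: row=3, L[3]='$', prepend. Next row=LF[3]=0
  step 2: row=0, L[0]='a', prepend. Next row=LF[0]=7
  step 3: row=7, L[7]='A', prepend. Next row=LF[7]=1
  step 4: row=1, L[1]='E', prepend. Next row=LF[1]=4
  step 5: row=4, L[4]='B', prepend. Next row=LF[4]=2
  step 6: row=2, L[2]='a', prepend. Next row=LF[2]=8
  step 7: row=8, L[8]='F', prepend. Next row=LF[8]=6
  step 8: row=6, L[6]='F', prepend. Next row=LF[6]=5
  step 9: row=5, L[5]='e', prepend. Next row=LF[5]=10
  step 10: row=10, L[10]='b', prepend. Next row=LF[10]=9
  step 11: row=9, L[9]='C', prepend. Next row=LF[9]=3
Reversed output: CbeFFaBEAa$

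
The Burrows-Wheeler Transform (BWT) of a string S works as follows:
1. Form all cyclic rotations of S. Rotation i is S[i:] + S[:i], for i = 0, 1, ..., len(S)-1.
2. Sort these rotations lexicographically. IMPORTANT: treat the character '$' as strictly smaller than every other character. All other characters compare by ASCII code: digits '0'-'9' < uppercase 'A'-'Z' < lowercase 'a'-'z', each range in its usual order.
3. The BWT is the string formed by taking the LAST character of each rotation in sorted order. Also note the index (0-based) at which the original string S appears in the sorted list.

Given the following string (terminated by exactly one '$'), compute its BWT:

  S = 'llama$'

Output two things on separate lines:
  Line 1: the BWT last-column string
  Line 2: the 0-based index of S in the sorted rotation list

Answer: amll$a
4

Derivation:
All 6 rotations (rotation i = S[i:]+S[:i]):
  rot[0] = llama$
  rot[1] = lama$l
  rot[2] = ama$ll
  rot[3] = ma$lla
  rot[4] = a$llam
  rot[5] = $llama
Sorted (with $ < everything):
  sorted[0] = $llama  (last char: 'a')
  sorted[1] = a$llam  (last char: 'm')
  sorted[2] = ama$ll  (last char: 'l')
  sorted[3] = lama$l  (last char: 'l')
  sorted[4] = llama$  (last char: '$')
  sorted[5] = ma$lla  (last char: 'a')
Last column: amll$a
Original string S is at sorted index 4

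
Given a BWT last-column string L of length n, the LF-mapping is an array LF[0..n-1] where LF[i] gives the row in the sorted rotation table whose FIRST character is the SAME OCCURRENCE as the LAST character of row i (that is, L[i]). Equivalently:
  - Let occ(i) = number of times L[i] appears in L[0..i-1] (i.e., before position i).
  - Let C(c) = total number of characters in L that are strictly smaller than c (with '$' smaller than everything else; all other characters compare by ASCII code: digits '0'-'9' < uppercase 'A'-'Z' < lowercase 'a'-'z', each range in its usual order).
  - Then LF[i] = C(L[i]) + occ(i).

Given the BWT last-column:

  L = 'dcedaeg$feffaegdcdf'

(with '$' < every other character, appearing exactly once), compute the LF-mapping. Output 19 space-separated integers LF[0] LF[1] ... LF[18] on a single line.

Char counts: '$':1, 'a':2, 'c':2, 'd':4, 'e':4, 'f':4, 'g':2
C (first-col start): C('$')=0, C('a')=1, C('c')=3, C('d')=5, C('e')=9, C('f')=13, C('g')=17
L[0]='d': occ=0, LF[0]=C('d')+0=5+0=5
L[1]='c': occ=0, LF[1]=C('c')+0=3+0=3
L[2]='e': occ=0, LF[2]=C('e')+0=9+0=9
L[3]='d': occ=1, LF[3]=C('d')+1=5+1=6
L[4]='a': occ=0, LF[4]=C('a')+0=1+0=1
L[5]='e': occ=1, LF[5]=C('e')+1=9+1=10
L[6]='g': occ=0, LF[6]=C('g')+0=17+0=17
L[7]='$': occ=0, LF[7]=C('$')+0=0+0=0
L[8]='f': occ=0, LF[8]=C('f')+0=13+0=13
L[9]='e': occ=2, LF[9]=C('e')+2=9+2=11
L[10]='f': occ=1, LF[10]=C('f')+1=13+1=14
L[11]='f': occ=2, LF[11]=C('f')+2=13+2=15
L[12]='a': occ=1, LF[12]=C('a')+1=1+1=2
L[13]='e': occ=3, LF[13]=C('e')+3=9+3=12
L[14]='g': occ=1, LF[14]=C('g')+1=17+1=18
L[15]='d': occ=2, LF[15]=C('d')+2=5+2=7
L[16]='c': occ=1, LF[16]=C('c')+1=3+1=4
L[17]='d': occ=3, LF[17]=C('d')+3=5+3=8
L[18]='f': occ=3, LF[18]=C('f')+3=13+3=16

Answer: 5 3 9 6 1 10 17 0 13 11 14 15 2 12 18 7 4 8 16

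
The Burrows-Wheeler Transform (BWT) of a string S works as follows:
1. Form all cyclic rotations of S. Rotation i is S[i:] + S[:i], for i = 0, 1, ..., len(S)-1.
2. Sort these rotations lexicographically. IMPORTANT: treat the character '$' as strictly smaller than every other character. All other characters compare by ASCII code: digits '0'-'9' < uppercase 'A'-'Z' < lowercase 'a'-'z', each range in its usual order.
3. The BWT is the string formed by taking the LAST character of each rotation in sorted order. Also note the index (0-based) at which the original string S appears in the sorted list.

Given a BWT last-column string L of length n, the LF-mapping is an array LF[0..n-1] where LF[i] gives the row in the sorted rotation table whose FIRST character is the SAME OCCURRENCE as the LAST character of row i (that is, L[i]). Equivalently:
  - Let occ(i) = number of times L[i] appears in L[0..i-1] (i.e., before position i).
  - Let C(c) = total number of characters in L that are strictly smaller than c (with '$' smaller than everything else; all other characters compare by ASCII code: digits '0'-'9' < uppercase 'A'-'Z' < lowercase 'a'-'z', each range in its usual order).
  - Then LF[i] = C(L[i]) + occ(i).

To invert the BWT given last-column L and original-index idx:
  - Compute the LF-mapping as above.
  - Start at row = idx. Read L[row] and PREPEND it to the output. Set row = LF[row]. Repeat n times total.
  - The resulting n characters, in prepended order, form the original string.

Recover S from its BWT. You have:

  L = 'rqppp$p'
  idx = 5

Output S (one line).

LF mapping: 6 5 1 2 3 0 4
Walk LF starting at row 5, prepending L[row]:
  step 1: row=5, L[5]='$', prepend. Next row=LF[5]=0
  step 2: row=0, L[0]='r', prepend. Next row=LF[0]=6
  step 3: row=6, L[6]='p', prepend. Next row=LF[6]=4
  step 4: row=4, L[4]='p', prepend. Next row=LF[4]=3
  step 5: row=3, L[3]='p', prepend. Next row=LF[3]=2
  step 6: row=2, L[2]='p', prepend. Next row=LF[2]=1
  step 7: row=1, L[1]='q', prepend. Next row=LF[1]=5
Reversed output: qppppr$

Answer: qppppr$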